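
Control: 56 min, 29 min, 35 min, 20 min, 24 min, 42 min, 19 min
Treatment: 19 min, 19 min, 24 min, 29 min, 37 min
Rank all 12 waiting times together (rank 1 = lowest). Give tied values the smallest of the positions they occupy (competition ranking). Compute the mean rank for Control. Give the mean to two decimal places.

7.00

Sorted (ascending): 19, 19, 19, 20, 24, 24, 29, 29, 35, 37, 42, 56
The 3 values of 19 occupy positions 1–3 → each gets rank 1.
The 2 values of 24 occupy positions 5–6 → each gets rank 5.
The 2 values of 29 occupy positions 7–8 → each gets rank 7.
Control values → pooled ranks: 56→12, 29→7, 35→9, 20→4, 24→5, 42→11, 19→1
Mean rank = (12 + 7 + 9 + 4 + 5 + 11 + 1) / 7 = 7.00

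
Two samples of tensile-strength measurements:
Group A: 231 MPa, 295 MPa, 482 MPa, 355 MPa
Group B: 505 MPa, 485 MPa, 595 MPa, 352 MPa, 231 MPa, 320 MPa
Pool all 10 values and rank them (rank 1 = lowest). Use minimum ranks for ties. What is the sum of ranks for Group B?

Sorted (ascending): 231, 231, 295, 320, 352, 355, 482, 485, 505, 595
The 2 values of 231 occupy positions 1–2 → each gets rank 1.
Group B values → pooled ranks: 505→9, 485→8, 595→10, 352→5, 231→1, 320→4
Rank sum = 9 + 8 + 10 + 5 + 1 + 4 = 37

37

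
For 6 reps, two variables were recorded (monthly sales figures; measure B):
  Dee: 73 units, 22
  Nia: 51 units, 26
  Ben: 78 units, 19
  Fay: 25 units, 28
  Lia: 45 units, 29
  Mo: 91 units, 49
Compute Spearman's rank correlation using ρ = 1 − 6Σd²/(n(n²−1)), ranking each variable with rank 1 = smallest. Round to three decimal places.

Ranks of variable 1: 4, 3, 5, 1, 2, 6
Ranks of variable 2: 2, 3, 1, 4, 5, 6
d = r₁ − r₂: 2, 0, 4, -3, -3, 0
d²: 4, 0, 16, 9, 9, 0; Σd² = 38
ρ = 1 − 6·38/(6·35) = 1 − 228/210 = -0.086

-0.086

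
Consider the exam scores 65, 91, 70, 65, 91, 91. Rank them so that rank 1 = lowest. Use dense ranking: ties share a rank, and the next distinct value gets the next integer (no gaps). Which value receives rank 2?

Sorted (ascending): 65, 65, 70, 91, 91, 91
The 2 values of 65 share dense rank 1.
The 3 values of 91 share dense rank 3.
Remaining distinct values take the next consecutive integers.
Rank 2 → value 70.

70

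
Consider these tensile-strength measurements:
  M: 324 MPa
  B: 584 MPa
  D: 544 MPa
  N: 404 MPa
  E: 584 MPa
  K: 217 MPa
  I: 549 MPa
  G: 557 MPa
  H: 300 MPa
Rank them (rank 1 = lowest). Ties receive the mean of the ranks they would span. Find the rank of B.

8.5

Sorted (ascending): 217, 300, 324, 404, 544, 549, 557, 584, 584
The 2 values of 584 occupy positions 8–9 → average rank (8+9)/2 = 8.5.
B has value 584 MPa → rank 8.5.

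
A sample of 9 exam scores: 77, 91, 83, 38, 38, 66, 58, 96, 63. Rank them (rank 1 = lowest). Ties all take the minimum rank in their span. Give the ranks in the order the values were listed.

Sorted (ascending): 38, 38, 58, 63, 66, 77, 83, 91, 96
The 2 values of 38 occupy positions 1–2 → each gets rank 1.

6, 8, 7, 1, 1, 5, 3, 9, 4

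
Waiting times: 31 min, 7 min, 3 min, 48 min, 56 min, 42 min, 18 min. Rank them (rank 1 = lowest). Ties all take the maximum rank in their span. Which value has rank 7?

56

Sorted (ascending): 3, 7, 18, 31, 42, 48, 56
No ties — each value takes its position as its rank.
Rank 7 → value 56.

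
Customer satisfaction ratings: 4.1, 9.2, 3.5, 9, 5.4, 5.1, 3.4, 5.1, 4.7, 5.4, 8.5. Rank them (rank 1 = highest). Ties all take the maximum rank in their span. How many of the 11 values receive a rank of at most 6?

5

Sorted (descending): 9.2, 9, 8.5, 5.4, 5.4, 5.1, 5.1, 4.7, 4.1, 3.5, 3.4
The 2 values of 5.4 occupy positions 4–5 → each gets rank 5.
The 2 values of 5.1 occupy positions 6–7 → each gets rank 7.
Ranks ≤ 6: {1, 2, 3, 5, 5} → 5 values.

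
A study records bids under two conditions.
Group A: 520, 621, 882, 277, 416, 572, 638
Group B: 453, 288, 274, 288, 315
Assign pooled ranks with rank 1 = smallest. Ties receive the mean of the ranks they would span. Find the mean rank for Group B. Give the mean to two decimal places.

4.00

Sorted (ascending): 274, 277, 288, 288, 315, 416, 453, 520, 572, 621, 638, 882
The 2 values of 288 occupy positions 3–4 → average rank (3+4)/2 = 3.5.
Group B values → pooled ranks: 453→7, 288→3.5, 274→1, 288→3.5, 315→5
Mean rank = (7 + 3.5 + 1 + 3.5 + 5) / 5 = 4.00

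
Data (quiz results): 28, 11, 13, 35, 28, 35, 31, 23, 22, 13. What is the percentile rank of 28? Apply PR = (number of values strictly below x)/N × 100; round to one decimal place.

50.0

N = 10.
Strictly below 28: 5. Equal to 28: 2.
PR = 5/10 × 100 = 50.0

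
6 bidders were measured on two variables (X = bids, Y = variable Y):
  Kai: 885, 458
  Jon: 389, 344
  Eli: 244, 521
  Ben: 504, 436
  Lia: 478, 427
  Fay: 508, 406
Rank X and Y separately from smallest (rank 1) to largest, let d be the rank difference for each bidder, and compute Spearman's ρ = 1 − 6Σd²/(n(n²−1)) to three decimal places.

Ranks of variable 1: 6, 2, 1, 4, 3, 5
Ranks of variable 2: 5, 1, 6, 4, 3, 2
d = r₁ − r₂: 1, 1, -5, 0, 0, 3
d²: 1, 1, 25, 0, 0, 9; Σd² = 36
ρ = 1 − 6·36/(6·35) = 1 − 216/210 = -0.029

-0.029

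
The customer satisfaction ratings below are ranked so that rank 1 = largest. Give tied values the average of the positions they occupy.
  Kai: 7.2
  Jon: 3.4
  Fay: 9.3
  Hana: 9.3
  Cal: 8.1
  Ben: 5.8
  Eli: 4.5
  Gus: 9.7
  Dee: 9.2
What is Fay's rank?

Sorted (descending): 9.7, 9.3, 9.3, 9.2, 8.1, 7.2, 5.8, 4.5, 3.4
The 2 values of 9.3 occupy positions 2–3 → average rank (2+3)/2 = 2.5.
Fay has value 9.3 → rank 2.5.

2.5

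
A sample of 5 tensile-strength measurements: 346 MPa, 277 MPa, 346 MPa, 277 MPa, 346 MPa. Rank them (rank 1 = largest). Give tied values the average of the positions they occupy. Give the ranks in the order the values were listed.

2, 4.5, 2, 4.5, 2

Sorted (descending): 346, 346, 346, 277, 277
The 3 values of 346 occupy positions 1–3 → average rank 2.
The 2 values of 277 occupy positions 4–5 → average rank (4+5)/2 = 4.5.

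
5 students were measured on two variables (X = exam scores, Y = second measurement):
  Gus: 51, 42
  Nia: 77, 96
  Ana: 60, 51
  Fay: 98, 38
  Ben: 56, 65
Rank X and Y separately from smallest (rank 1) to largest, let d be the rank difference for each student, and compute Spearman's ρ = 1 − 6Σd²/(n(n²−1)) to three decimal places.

-0.100

Ranks of variable 1: 1, 4, 3, 5, 2
Ranks of variable 2: 2, 5, 3, 1, 4
d = r₁ − r₂: -1, -1, 0, 4, -2
d²: 1, 1, 0, 16, 4; Σd² = 22
ρ = 1 − 6·22/(5·24) = 1 − 132/120 = -0.100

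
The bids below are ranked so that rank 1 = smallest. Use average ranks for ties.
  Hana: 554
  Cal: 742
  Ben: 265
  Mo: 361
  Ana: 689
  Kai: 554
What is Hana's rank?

Sorted (ascending): 265, 361, 554, 554, 689, 742
The 2 values of 554 occupy positions 3–4 → average rank (3+4)/2 = 3.5.
Hana has value 554 → rank 3.5.

3.5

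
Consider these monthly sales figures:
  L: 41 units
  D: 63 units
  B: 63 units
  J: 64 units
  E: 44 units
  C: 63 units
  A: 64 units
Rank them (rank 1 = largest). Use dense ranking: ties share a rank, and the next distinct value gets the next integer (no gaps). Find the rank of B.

2

Sorted (descending): 64, 64, 63, 63, 63, 44, 41
The 2 values of 64 share dense rank 1.
The 3 values of 63 share dense rank 2.
Remaining distinct values take the next consecutive integers.
B has value 63 units → rank 2.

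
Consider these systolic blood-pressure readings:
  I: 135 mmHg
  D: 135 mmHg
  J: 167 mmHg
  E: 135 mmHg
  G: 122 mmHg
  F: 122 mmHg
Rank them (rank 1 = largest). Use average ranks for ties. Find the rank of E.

3

Sorted (descending): 167, 135, 135, 135, 122, 122
The 3 values of 135 occupy positions 2–4 → average rank 3.
The 2 values of 122 occupy positions 5–6 → average rank (5+6)/2 = 5.5.
E has value 135 mmHg → rank 3.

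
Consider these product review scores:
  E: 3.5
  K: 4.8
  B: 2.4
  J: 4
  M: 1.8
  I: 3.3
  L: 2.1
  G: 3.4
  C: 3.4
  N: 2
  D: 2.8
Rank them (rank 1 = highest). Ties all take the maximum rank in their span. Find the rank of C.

Sorted (descending): 4.8, 4, 3.5, 3.4, 3.4, 3.3, 2.8, 2.4, 2.1, 2, 1.8
The 2 values of 3.4 occupy positions 4–5 → each gets rank 5.
C has value 3.4 → rank 5.

5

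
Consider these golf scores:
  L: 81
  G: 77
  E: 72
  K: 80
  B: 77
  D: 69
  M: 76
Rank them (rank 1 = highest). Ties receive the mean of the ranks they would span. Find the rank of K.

2

Sorted (descending): 81, 80, 77, 77, 76, 72, 69
The 2 values of 77 occupy positions 3–4 → average rank (3+4)/2 = 3.5.
K has value 80 → rank 2.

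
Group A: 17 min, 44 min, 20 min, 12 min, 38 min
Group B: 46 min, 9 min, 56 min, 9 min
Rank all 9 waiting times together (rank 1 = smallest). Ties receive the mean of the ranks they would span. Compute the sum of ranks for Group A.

Sorted (ascending): 9, 9, 12, 17, 20, 38, 44, 46, 56
The 2 values of 9 occupy positions 1–2 → average rank (1+2)/2 = 1.5.
Group A values → pooled ranks: 17→4, 44→7, 20→5, 12→3, 38→6
Rank sum = 4 + 7 + 5 + 3 + 6 = 25

25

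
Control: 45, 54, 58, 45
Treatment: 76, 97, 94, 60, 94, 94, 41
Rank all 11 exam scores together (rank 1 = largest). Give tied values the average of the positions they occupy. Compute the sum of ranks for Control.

Sorted (descending): 97, 94, 94, 94, 76, 60, 58, 54, 45, 45, 41
The 3 values of 94 occupy positions 2–4 → average rank 3.
The 2 values of 45 occupy positions 9–10 → average rank (9+10)/2 = 9.5.
Control values → pooled ranks: 45→9.5, 54→8, 58→7, 45→9.5
Rank sum = 9.5 + 8 + 7 + 9.5 = 34

34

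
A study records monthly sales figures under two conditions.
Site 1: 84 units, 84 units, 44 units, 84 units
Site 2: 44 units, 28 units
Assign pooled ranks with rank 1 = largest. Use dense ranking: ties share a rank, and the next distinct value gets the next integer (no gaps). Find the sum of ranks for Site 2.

5

Sorted (descending): 84, 84, 84, 44, 44, 28
The 3 values of 84 share dense rank 1.
The 2 values of 44 share dense rank 2.
Remaining distinct values take the next consecutive integers.
Site 2 values → pooled ranks: 44→2, 28→3
Rank sum = 2 + 3 = 5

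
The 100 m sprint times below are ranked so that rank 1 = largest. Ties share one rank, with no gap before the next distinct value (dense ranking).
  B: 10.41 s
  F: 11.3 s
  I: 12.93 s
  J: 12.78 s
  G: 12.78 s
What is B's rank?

Sorted (descending): 12.93, 12.78, 12.78, 11.3, 10.41
The 2 values of 12.78 share dense rank 2.
Remaining distinct values take the next consecutive integers.
B has value 10.41 s → rank 4.

4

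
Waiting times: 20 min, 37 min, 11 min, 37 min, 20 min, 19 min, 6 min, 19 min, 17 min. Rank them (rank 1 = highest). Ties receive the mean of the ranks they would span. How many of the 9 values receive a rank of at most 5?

Sorted (descending): 37, 37, 20, 20, 19, 19, 17, 11, 6
The 2 values of 37 occupy positions 1–2 → average rank (1+2)/2 = 1.5.
The 2 values of 20 occupy positions 3–4 → average rank (3+4)/2 = 3.5.
The 2 values of 19 occupy positions 5–6 → average rank (5+6)/2 = 5.5.
Ranks ≤ 5: {1.5, 1.5, 3.5, 3.5} → 4 values.

4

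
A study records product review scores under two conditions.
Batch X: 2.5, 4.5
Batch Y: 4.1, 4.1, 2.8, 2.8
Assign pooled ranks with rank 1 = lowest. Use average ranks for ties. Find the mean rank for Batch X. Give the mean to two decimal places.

Sorted (ascending): 2.5, 2.8, 2.8, 4.1, 4.1, 4.5
The 2 values of 2.8 occupy positions 2–3 → average rank (2+3)/2 = 2.5.
The 2 values of 4.1 occupy positions 4–5 → average rank (4+5)/2 = 4.5.
Batch X values → pooled ranks: 2.5→1, 4.5→6
Mean rank = (1 + 6) / 2 = 3.50

3.50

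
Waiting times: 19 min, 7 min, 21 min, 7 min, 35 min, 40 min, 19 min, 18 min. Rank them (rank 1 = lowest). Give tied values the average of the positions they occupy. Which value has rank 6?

Sorted (ascending): 7, 7, 18, 19, 19, 21, 35, 40
The 2 values of 7 occupy positions 1–2 → average rank (1+2)/2 = 1.5.
The 2 values of 19 occupy positions 4–5 → average rank (4+5)/2 = 4.5.
Rank 6 → value 21.

21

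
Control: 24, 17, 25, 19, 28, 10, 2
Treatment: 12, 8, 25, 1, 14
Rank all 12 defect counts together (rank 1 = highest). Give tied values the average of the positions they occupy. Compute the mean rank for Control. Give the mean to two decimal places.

Sorted (descending): 28, 25, 25, 24, 19, 17, 14, 12, 10, 8, 2, 1
The 2 values of 25 occupy positions 2–3 → average rank (2+3)/2 = 2.5.
Control values → pooled ranks: 24→4, 17→6, 25→2.5, 19→5, 28→1, 10→9, 2→11
Mean rank = (4 + 6 + 2.5 + 5 + 1 + 9 + 11) / 7 = 5.50

5.50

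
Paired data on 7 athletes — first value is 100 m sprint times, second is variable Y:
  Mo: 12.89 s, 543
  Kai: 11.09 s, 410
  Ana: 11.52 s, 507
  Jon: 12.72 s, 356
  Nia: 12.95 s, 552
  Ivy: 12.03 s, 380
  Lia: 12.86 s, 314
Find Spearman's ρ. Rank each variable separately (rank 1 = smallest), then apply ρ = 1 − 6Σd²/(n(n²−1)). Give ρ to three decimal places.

Ranks of variable 1: 6, 1, 2, 4, 7, 3, 5
Ranks of variable 2: 6, 4, 5, 2, 7, 3, 1
d = r₁ − r₂: 0, -3, -3, 2, 0, 0, 4
d²: 0, 9, 9, 4, 0, 0, 16; Σd² = 38
ρ = 1 − 6·38/(7·48) = 1 − 228/336 = 0.321

0.321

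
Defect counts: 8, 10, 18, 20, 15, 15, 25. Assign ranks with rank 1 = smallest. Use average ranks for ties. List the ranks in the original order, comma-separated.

Sorted (ascending): 8, 10, 15, 15, 18, 20, 25
The 2 values of 15 occupy positions 3–4 → average rank (3+4)/2 = 3.5.

1, 2, 5, 6, 3.5, 3.5, 7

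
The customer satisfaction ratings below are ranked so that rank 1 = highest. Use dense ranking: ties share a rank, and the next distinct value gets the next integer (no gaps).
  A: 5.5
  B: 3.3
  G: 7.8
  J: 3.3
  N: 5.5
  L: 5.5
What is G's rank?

Sorted (descending): 7.8, 5.5, 5.5, 5.5, 3.3, 3.3
The 3 values of 5.5 share dense rank 2.
The 2 values of 3.3 share dense rank 3.
Remaining distinct values take the next consecutive integers.
G has value 7.8 → rank 1.

1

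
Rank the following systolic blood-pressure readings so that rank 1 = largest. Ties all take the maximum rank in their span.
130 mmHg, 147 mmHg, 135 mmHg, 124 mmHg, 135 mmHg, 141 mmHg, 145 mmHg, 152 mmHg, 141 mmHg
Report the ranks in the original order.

Sorted (descending): 152, 147, 145, 141, 141, 135, 135, 130, 124
The 2 values of 141 occupy positions 4–5 → each gets rank 5.
The 2 values of 135 occupy positions 6–7 → each gets rank 7.

8, 2, 7, 9, 7, 5, 3, 1, 5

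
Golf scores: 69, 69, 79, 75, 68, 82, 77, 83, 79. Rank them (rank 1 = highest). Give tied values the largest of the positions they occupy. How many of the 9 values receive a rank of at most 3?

2

Sorted (descending): 83, 82, 79, 79, 77, 75, 69, 69, 68
The 2 values of 79 occupy positions 3–4 → each gets rank 4.
The 2 values of 69 occupy positions 7–8 → each gets rank 8.
Ranks ≤ 3: {1, 2} → 2 values.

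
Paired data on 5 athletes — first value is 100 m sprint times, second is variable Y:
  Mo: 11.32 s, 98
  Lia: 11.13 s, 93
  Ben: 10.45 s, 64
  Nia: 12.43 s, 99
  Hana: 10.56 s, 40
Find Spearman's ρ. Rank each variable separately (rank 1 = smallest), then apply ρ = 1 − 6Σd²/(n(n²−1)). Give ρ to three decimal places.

Ranks of variable 1: 4, 3, 1, 5, 2
Ranks of variable 2: 4, 3, 2, 5, 1
d = r₁ − r₂: 0, 0, -1, 0, 1
d²: 0, 0, 1, 0, 1; Σd² = 2
ρ = 1 − 6·2/(5·24) = 1 − 12/120 = 0.900

0.900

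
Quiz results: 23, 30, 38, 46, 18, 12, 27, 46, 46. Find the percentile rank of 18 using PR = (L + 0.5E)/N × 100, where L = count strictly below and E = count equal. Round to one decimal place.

16.7

N = 9.
Strictly below 18: 1. Equal to 18: 1.
PR = (1 + 0.5·1)/9 × 100 = 16.7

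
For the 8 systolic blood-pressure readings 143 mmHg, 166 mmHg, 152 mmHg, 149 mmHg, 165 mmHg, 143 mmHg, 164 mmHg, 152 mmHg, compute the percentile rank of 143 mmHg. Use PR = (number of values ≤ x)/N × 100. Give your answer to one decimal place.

25.0

N = 8.
Strictly below 143: 0. Equal to 143: 2.
PR = 2/8 × 100 = 25.0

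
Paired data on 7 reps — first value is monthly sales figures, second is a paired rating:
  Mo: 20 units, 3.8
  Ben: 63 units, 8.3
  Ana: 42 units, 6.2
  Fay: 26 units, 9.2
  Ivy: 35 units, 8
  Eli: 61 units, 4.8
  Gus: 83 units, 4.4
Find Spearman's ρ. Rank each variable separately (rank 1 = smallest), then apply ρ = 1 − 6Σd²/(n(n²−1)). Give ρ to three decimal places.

Ranks of variable 1: 1, 6, 4, 2, 3, 5, 7
Ranks of variable 2: 1, 6, 4, 7, 5, 3, 2
d = r₁ − r₂: 0, 0, 0, -5, -2, 2, 5
d²: 0, 0, 0, 25, 4, 4, 25; Σd² = 58
ρ = 1 − 6·58/(7·48) = 1 − 348/336 = -0.036

-0.036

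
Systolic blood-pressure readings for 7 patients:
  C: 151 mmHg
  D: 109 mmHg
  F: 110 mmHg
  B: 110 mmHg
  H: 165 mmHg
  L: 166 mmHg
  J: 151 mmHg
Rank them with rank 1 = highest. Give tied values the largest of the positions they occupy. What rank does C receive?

4

Sorted (descending): 166, 165, 151, 151, 110, 110, 109
The 2 values of 151 occupy positions 3–4 → each gets rank 4.
The 2 values of 110 occupy positions 5–6 → each gets rank 6.
C has value 151 mmHg → rank 4.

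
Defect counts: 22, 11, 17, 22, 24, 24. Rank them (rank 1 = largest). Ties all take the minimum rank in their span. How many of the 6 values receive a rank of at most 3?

Sorted (descending): 24, 24, 22, 22, 17, 11
The 2 values of 24 occupy positions 1–2 → each gets rank 1.
The 2 values of 22 occupy positions 3–4 → each gets rank 3.
Ranks ≤ 3: {1, 1, 3, 3} → 4 values.

4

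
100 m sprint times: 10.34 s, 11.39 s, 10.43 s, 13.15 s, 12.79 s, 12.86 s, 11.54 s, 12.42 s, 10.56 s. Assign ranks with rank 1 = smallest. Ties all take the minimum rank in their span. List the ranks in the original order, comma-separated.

1, 4, 2, 9, 7, 8, 5, 6, 3

Sorted (ascending): 10.34, 10.43, 10.56, 11.39, 11.54, 12.42, 12.79, 12.86, 13.15
No ties — each value takes its position as its rank.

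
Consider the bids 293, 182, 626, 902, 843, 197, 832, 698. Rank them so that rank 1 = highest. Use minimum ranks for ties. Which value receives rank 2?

843

Sorted (descending): 902, 843, 832, 698, 626, 293, 197, 182
No ties — each value takes its position as its rank.
Rank 2 → value 843.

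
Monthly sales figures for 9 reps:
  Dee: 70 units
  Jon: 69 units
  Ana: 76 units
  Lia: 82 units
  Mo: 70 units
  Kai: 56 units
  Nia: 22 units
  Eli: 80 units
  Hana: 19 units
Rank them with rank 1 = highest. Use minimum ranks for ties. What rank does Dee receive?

4

Sorted (descending): 82, 80, 76, 70, 70, 69, 56, 22, 19
The 2 values of 70 occupy positions 4–5 → each gets rank 4.
Dee has value 70 units → rank 4.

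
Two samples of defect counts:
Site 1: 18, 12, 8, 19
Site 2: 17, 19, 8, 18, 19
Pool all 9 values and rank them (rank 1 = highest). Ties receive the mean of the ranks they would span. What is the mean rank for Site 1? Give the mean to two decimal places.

Sorted (descending): 19, 19, 19, 18, 18, 17, 12, 8, 8
The 3 values of 19 occupy positions 1–3 → average rank 2.
The 2 values of 18 occupy positions 4–5 → average rank (4+5)/2 = 4.5.
The 2 values of 8 occupy positions 8–9 → average rank (8+9)/2 = 8.5.
Site 1 values → pooled ranks: 18→4.5, 12→7, 8→8.5, 19→2
Mean rank = (4.5 + 7 + 8.5 + 2) / 4 = 5.50

5.50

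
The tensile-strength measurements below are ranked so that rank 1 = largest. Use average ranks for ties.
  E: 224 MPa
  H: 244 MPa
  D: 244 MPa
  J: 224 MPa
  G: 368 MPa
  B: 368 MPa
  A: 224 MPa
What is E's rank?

Sorted (descending): 368, 368, 244, 244, 224, 224, 224
The 2 values of 368 occupy positions 1–2 → average rank (1+2)/2 = 1.5.
The 2 values of 244 occupy positions 3–4 → average rank (3+4)/2 = 3.5.
The 3 values of 224 occupy positions 5–7 → average rank 6.
E has value 224 MPa → rank 6.

6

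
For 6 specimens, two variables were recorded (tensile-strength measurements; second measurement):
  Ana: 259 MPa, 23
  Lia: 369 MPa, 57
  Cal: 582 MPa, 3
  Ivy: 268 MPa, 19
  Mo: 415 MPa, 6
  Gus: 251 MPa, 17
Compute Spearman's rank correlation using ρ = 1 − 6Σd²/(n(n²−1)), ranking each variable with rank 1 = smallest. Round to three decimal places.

-0.486

Ranks of variable 1: 2, 4, 6, 3, 5, 1
Ranks of variable 2: 5, 6, 1, 4, 2, 3
d = r₁ − r₂: -3, -2, 5, -1, 3, -2
d²: 9, 4, 25, 1, 9, 4; Σd² = 52
ρ = 1 − 6·52/(6·35) = 1 − 312/210 = -0.486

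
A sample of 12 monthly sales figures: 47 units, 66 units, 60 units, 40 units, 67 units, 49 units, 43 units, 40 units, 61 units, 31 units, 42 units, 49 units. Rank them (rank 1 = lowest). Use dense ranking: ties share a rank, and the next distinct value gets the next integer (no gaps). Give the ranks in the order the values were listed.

Sorted (ascending): 31, 40, 40, 42, 43, 47, 49, 49, 60, 61, 66, 67
The 2 values of 40 share dense rank 2.
The 2 values of 49 share dense rank 6.
Remaining distinct values take the next consecutive integers.

5, 9, 7, 2, 10, 6, 4, 2, 8, 1, 3, 6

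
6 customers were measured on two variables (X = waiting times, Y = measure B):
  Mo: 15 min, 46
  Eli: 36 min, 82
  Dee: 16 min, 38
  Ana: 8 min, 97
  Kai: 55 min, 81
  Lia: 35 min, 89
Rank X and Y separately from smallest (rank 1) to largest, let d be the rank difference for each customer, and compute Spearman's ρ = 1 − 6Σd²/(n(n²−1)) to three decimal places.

Ranks of variable 1: 2, 5, 3, 1, 6, 4
Ranks of variable 2: 2, 4, 1, 6, 3, 5
d = r₁ − r₂: 0, 1, 2, -5, 3, -1
d²: 0, 1, 4, 25, 9, 1; Σd² = 40
ρ = 1 − 6·40/(6·35) = 1 − 240/210 = -0.143

-0.143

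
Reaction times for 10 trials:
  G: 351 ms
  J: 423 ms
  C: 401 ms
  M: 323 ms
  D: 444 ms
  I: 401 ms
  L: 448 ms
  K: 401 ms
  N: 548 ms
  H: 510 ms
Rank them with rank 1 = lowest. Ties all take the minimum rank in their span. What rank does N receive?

Sorted (ascending): 323, 351, 401, 401, 401, 423, 444, 448, 510, 548
The 3 values of 401 occupy positions 3–5 → each gets rank 3.
N has value 548 ms → rank 10.

10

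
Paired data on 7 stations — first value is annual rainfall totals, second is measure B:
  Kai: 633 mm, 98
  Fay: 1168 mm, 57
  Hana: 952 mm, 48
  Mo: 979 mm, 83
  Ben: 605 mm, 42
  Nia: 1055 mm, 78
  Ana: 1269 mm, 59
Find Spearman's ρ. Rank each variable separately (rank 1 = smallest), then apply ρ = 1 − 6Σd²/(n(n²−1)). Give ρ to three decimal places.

Ranks of variable 1: 2, 6, 3, 4, 1, 5, 7
Ranks of variable 2: 7, 3, 2, 6, 1, 5, 4
d = r₁ − r₂: -5, 3, 1, -2, 0, 0, 3
d²: 25, 9, 1, 4, 0, 0, 9; Σd² = 48
ρ = 1 − 6·48/(7·48) = 1 − 288/336 = 0.143

0.143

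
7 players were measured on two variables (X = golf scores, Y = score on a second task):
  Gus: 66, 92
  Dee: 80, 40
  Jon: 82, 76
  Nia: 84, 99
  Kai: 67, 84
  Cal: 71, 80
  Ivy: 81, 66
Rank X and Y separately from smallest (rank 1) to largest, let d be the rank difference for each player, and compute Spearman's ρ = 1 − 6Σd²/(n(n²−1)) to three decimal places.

Ranks of variable 1: 1, 4, 6, 7, 2, 3, 5
Ranks of variable 2: 6, 1, 3, 7, 5, 4, 2
d = r₁ − r₂: -5, 3, 3, 0, -3, -1, 3
d²: 25, 9, 9, 0, 9, 1, 9; Σd² = 62
ρ = 1 − 6·62/(7·48) = 1 − 372/336 = -0.107

-0.107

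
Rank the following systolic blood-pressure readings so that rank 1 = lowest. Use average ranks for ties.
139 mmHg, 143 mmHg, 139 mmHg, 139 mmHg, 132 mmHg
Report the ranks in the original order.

Sorted (ascending): 132, 139, 139, 139, 143
The 3 values of 139 occupy positions 2–4 → average rank 3.

3, 5, 3, 3, 1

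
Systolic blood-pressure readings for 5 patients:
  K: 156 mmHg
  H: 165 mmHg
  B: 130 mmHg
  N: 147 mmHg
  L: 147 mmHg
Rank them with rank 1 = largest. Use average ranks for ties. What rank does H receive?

Sorted (descending): 165, 156, 147, 147, 130
The 2 values of 147 occupy positions 3–4 → average rank (3+4)/2 = 3.5.
H has value 165 mmHg → rank 1.

1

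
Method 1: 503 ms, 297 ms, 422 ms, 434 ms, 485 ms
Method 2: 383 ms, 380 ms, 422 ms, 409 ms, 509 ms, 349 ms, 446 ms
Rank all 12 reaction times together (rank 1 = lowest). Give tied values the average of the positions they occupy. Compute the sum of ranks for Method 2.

Sorted (ascending): 297, 349, 380, 383, 409, 422, 422, 434, 446, 485, 503, 509
The 2 values of 422 occupy positions 6–7 → average rank (6+7)/2 = 6.5.
Method 2 values → pooled ranks: 383→4, 380→3, 422→6.5, 409→5, 509→12, 349→2, 446→9
Rank sum = 4 + 3 + 6.5 + 5 + 12 + 2 + 9 = 41.5

41.5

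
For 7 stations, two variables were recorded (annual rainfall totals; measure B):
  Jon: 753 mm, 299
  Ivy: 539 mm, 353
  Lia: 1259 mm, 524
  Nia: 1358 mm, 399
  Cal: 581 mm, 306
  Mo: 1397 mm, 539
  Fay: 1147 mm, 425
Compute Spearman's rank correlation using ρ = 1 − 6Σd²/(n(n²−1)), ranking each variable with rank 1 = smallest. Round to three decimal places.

0.750

Ranks of variable 1: 3, 1, 5, 6, 2, 7, 4
Ranks of variable 2: 1, 3, 6, 4, 2, 7, 5
d = r₁ − r₂: 2, -2, -1, 2, 0, 0, -1
d²: 4, 4, 1, 4, 0, 0, 1; Σd² = 14
ρ = 1 − 6·14/(7·48) = 1 − 84/336 = 0.750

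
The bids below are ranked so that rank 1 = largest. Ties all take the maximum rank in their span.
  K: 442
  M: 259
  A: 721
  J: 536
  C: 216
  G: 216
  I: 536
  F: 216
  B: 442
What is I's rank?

3

Sorted (descending): 721, 536, 536, 442, 442, 259, 216, 216, 216
The 2 values of 536 occupy positions 2–3 → each gets rank 3.
The 2 values of 442 occupy positions 4–5 → each gets rank 5.
The 3 values of 216 occupy positions 7–9 → each gets rank 9.
I has value 536 → rank 3.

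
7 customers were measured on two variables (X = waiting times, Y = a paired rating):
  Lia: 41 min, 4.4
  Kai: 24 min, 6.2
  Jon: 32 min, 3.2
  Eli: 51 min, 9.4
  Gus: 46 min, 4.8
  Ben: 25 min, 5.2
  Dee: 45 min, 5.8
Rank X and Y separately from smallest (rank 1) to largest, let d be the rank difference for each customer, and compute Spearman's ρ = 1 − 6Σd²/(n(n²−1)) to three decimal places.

0.179

Ranks of variable 1: 4, 1, 3, 7, 6, 2, 5
Ranks of variable 2: 2, 6, 1, 7, 3, 4, 5
d = r₁ − r₂: 2, -5, 2, 0, 3, -2, 0
d²: 4, 25, 4, 0, 9, 4, 0; Σd² = 46
ρ = 1 − 6·46/(7·48) = 1 − 276/336 = 0.179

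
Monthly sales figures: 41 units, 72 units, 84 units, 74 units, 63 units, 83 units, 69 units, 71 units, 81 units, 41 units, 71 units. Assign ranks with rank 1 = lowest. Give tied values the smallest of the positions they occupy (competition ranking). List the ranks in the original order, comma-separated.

1, 7, 11, 8, 3, 10, 4, 5, 9, 1, 5

Sorted (ascending): 41, 41, 63, 69, 71, 71, 72, 74, 81, 83, 84
The 2 values of 41 occupy positions 1–2 → each gets rank 1.
The 2 values of 71 occupy positions 5–6 → each gets rank 5.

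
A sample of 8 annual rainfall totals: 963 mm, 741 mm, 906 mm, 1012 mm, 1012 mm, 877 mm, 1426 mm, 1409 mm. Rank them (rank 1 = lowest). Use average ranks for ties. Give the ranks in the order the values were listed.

4, 1, 3, 5.5, 5.5, 2, 8, 7

Sorted (ascending): 741, 877, 906, 963, 1012, 1012, 1409, 1426
The 2 values of 1012 occupy positions 5–6 → average rank (5+6)/2 = 5.5.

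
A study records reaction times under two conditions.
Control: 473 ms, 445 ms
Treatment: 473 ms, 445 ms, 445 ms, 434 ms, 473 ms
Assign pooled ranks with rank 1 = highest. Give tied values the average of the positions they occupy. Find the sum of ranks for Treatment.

Sorted (descending): 473, 473, 473, 445, 445, 445, 434
The 3 values of 473 occupy positions 1–3 → average rank 2.
The 3 values of 445 occupy positions 4–6 → average rank 5.
Treatment values → pooled ranks: 473→2, 445→5, 445→5, 434→7, 473→2
Rank sum = 2 + 5 + 5 + 7 + 2 = 21

21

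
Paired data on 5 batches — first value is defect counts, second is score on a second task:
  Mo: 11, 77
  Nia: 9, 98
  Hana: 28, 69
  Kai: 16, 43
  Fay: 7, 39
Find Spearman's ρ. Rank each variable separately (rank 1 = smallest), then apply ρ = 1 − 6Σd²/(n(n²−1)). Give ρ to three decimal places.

0.100

Ranks of variable 1: 3, 2, 5, 4, 1
Ranks of variable 2: 4, 5, 3, 2, 1
d = r₁ − r₂: -1, -3, 2, 2, 0
d²: 1, 9, 4, 4, 0; Σd² = 18
ρ = 1 − 6·18/(5·24) = 1 − 108/120 = 0.100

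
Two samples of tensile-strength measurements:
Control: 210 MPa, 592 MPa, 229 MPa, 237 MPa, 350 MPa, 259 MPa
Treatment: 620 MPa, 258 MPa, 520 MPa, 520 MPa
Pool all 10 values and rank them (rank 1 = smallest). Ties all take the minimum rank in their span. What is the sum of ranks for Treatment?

28

Sorted (ascending): 210, 229, 237, 258, 259, 350, 520, 520, 592, 620
The 2 values of 520 occupy positions 7–8 → each gets rank 7.
Treatment values → pooled ranks: 620→10, 258→4, 520→7, 520→7
Rank sum = 10 + 4 + 7 + 7 = 28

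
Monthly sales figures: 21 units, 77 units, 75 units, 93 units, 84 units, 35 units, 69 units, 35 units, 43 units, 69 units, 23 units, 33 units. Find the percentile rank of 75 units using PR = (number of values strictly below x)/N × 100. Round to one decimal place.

N = 12.
Strictly below 75: 8. Equal to 75: 1.
PR = 8/12 × 100 = 66.7

66.7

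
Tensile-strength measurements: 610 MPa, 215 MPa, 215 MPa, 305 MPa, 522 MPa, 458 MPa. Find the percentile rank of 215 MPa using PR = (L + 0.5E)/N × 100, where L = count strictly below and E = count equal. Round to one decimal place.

16.7

N = 6.
Strictly below 215: 0. Equal to 215: 2.
PR = (0 + 0.5·2)/6 × 100 = 16.7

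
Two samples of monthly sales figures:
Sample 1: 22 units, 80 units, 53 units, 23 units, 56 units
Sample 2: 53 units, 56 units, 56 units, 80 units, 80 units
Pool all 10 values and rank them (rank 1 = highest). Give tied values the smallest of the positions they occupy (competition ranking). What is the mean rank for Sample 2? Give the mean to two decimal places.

3.40

Sorted (descending): 80, 80, 80, 56, 56, 56, 53, 53, 23, 22
The 3 values of 80 occupy positions 1–3 → each gets rank 1.
The 3 values of 56 occupy positions 4–6 → each gets rank 4.
The 2 values of 53 occupy positions 7–8 → each gets rank 7.
Sample 2 values → pooled ranks: 53→7, 56→4, 56→4, 80→1, 80→1
Mean rank = (7 + 4 + 4 + 1 + 1) / 5 = 3.40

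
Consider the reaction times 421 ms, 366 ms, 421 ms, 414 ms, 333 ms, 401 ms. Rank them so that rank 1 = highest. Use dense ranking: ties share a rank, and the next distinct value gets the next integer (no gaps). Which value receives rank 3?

Sorted (descending): 421, 421, 414, 401, 366, 333
The 2 values of 421 share dense rank 1.
Remaining distinct values take the next consecutive integers.
Rank 3 → value 401.

401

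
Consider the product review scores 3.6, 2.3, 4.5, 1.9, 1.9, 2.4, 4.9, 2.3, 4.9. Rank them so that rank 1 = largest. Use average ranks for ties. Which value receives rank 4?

3.6

Sorted (descending): 4.9, 4.9, 4.5, 3.6, 2.4, 2.3, 2.3, 1.9, 1.9
The 2 values of 4.9 occupy positions 1–2 → average rank (1+2)/2 = 1.5.
The 2 values of 2.3 occupy positions 6–7 → average rank (6+7)/2 = 6.5.
The 2 values of 1.9 occupy positions 8–9 → average rank (8+9)/2 = 8.5.
Rank 4 → value 3.6.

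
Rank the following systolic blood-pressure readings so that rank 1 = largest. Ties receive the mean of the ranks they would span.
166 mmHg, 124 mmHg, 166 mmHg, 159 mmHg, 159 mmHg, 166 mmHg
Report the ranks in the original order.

2, 6, 2, 4.5, 4.5, 2

Sorted (descending): 166, 166, 166, 159, 159, 124
The 3 values of 166 occupy positions 1–3 → average rank 2.
The 2 values of 159 occupy positions 4–5 → average rank (4+5)/2 = 4.5.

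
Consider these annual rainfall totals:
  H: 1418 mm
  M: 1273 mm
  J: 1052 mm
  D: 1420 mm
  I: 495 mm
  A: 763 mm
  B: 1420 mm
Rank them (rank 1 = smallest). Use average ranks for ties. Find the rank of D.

6.5

Sorted (ascending): 495, 763, 1052, 1273, 1418, 1420, 1420
The 2 values of 1420 occupy positions 6–7 → average rank (6+7)/2 = 6.5.
D has value 1420 mm → rank 6.5.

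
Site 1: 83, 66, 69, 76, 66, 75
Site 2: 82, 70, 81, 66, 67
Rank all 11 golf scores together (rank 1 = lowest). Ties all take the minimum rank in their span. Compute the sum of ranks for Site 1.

Sorted (ascending): 66, 66, 66, 67, 69, 70, 75, 76, 81, 82, 83
The 3 values of 66 occupy positions 1–3 → each gets rank 1.
Site 1 values → pooled ranks: 83→11, 66→1, 69→5, 76→8, 66→1, 75→7
Rank sum = 11 + 1 + 5 + 8 + 1 + 7 = 33

33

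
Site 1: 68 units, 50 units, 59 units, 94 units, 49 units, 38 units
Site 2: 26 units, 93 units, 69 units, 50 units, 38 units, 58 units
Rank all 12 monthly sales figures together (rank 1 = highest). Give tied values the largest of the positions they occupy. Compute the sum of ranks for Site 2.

42

Sorted (descending): 94, 93, 69, 68, 59, 58, 50, 50, 49, 38, 38, 26
The 2 values of 50 occupy positions 7–8 → each gets rank 8.
The 2 values of 38 occupy positions 10–11 → each gets rank 11.
Site 2 values → pooled ranks: 26→12, 93→2, 69→3, 50→8, 38→11, 58→6
Rank sum = 12 + 2 + 3 + 8 + 11 + 6 = 42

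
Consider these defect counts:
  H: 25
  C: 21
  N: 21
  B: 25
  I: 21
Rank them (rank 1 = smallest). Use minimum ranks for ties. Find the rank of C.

Sorted (ascending): 21, 21, 21, 25, 25
The 3 values of 21 occupy positions 1–3 → each gets rank 1.
The 2 values of 25 occupy positions 4–5 → each gets rank 4.
C has value 21 → rank 1.

1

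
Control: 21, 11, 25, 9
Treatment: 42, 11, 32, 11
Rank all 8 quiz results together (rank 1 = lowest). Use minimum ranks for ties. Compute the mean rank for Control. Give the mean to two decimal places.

3.50

Sorted (ascending): 9, 11, 11, 11, 21, 25, 32, 42
The 3 values of 11 occupy positions 2–4 → each gets rank 2.
Control values → pooled ranks: 21→5, 11→2, 25→6, 9→1
Mean rank = (5 + 2 + 6 + 1) / 4 = 3.50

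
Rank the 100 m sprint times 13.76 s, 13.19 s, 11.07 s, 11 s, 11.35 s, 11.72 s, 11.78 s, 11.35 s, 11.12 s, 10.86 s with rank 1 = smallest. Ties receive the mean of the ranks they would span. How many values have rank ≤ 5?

4

Sorted (ascending): 10.86, 11, 11.07, 11.12, 11.35, 11.35, 11.72, 11.78, 13.19, 13.76
The 2 values of 11.35 occupy positions 5–6 → average rank (5+6)/2 = 5.5.
Ranks ≤ 5: {1, 2, 3, 4} → 4 values.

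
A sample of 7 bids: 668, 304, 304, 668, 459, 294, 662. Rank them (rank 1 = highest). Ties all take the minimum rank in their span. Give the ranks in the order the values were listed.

Sorted (descending): 668, 668, 662, 459, 304, 304, 294
The 2 values of 668 occupy positions 1–2 → each gets rank 1.
The 2 values of 304 occupy positions 5–6 → each gets rank 5.

1, 5, 5, 1, 4, 7, 3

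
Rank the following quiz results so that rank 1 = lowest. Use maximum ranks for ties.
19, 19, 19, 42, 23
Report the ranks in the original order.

3, 3, 3, 5, 4

Sorted (ascending): 19, 19, 19, 23, 42
The 3 values of 19 occupy positions 1–3 → each gets rank 3.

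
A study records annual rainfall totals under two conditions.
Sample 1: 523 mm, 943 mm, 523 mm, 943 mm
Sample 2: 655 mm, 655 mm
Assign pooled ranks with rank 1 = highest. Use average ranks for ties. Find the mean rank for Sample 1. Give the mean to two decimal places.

3.50

Sorted (descending): 943, 943, 655, 655, 523, 523
The 2 values of 943 occupy positions 1–2 → average rank (1+2)/2 = 1.5.
The 2 values of 655 occupy positions 3–4 → average rank (3+4)/2 = 3.5.
The 2 values of 523 occupy positions 5–6 → average rank (5+6)/2 = 5.5.
Sample 1 values → pooled ranks: 523→5.5, 943→1.5, 523→5.5, 943→1.5
Mean rank = (5.5 + 1.5 + 5.5 + 1.5) / 4 = 3.50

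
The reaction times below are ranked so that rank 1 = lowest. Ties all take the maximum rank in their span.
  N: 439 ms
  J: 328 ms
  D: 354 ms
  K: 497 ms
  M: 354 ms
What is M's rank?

3

Sorted (ascending): 328, 354, 354, 439, 497
The 2 values of 354 occupy positions 2–3 → each gets rank 3.
M has value 354 ms → rank 3.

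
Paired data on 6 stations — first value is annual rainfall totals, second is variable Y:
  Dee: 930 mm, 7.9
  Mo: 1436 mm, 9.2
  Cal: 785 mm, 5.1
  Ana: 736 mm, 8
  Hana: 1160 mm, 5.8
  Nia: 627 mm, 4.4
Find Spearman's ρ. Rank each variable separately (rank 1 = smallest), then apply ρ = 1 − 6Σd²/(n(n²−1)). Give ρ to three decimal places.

0.600

Ranks of variable 1: 4, 6, 3, 2, 5, 1
Ranks of variable 2: 4, 6, 2, 5, 3, 1
d = r₁ − r₂: 0, 0, 1, -3, 2, 0
d²: 0, 0, 1, 9, 4, 0; Σd² = 14
ρ = 1 − 6·14/(6·35) = 1 − 84/210 = 0.600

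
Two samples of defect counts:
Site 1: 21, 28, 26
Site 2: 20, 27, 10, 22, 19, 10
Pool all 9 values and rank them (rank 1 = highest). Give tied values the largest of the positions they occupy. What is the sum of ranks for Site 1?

Sorted (descending): 28, 27, 26, 22, 21, 20, 19, 10, 10
The 2 values of 10 occupy positions 8–9 → each gets rank 9.
Site 1 values → pooled ranks: 21→5, 28→1, 26→3
Rank sum = 5 + 1 + 3 = 9

9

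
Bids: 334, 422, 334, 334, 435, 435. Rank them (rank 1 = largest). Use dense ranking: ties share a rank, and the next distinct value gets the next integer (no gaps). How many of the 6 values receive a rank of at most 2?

3

Sorted (descending): 435, 435, 422, 334, 334, 334
The 2 values of 435 share dense rank 1.
The 3 values of 334 share dense rank 3.
Remaining distinct values take the next consecutive integers.
Ranks ≤ 2: {1, 1, 2} → 3 values.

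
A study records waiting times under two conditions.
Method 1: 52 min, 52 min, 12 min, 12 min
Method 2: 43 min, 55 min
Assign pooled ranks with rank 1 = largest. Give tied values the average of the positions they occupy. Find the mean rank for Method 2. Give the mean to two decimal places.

Sorted (descending): 55, 52, 52, 43, 12, 12
The 2 values of 52 occupy positions 2–3 → average rank (2+3)/2 = 2.5.
The 2 values of 12 occupy positions 5–6 → average rank (5+6)/2 = 5.5.
Method 2 values → pooled ranks: 43→4, 55→1
Mean rank = (4 + 1) / 2 = 2.50

2.50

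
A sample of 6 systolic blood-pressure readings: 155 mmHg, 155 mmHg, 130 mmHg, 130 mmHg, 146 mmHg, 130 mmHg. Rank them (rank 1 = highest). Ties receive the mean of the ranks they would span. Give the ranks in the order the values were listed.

1.5, 1.5, 5, 5, 3, 5

Sorted (descending): 155, 155, 146, 130, 130, 130
The 2 values of 155 occupy positions 1–2 → average rank (1+2)/2 = 1.5.
The 3 values of 130 occupy positions 4–6 → average rank 5.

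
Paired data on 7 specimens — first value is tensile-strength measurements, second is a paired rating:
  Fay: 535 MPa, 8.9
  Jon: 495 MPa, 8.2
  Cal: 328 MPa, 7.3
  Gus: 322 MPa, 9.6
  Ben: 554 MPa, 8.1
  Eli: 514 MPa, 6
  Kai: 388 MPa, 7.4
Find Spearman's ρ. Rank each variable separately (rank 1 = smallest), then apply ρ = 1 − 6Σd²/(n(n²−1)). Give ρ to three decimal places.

Ranks of variable 1: 6, 4, 2, 1, 7, 5, 3
Ranks of variable 2: 6, 5, 2, 7, 4, 1, 3
d = r₁ − r₂: 0, -1, 0, -6, 3, 4, 0
d²: 0, 1, 0, 36, 9, 16, 0; Σd² = 62
ρ = 1 − 6·62/(7·48) = 1 − 372/336 = -0.107

-0.107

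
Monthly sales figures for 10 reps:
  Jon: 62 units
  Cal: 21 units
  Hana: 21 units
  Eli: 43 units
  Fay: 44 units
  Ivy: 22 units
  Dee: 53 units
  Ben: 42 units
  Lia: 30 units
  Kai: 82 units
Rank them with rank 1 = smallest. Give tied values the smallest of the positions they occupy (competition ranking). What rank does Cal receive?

Sorted (ascending): 21, 21, 22, 30, 42, 43, 44, 53, 62, 82
The 2 values of 21 occupy positions 1–2 → each gets rank 1.
Cal has value 21 units → rank 1.

1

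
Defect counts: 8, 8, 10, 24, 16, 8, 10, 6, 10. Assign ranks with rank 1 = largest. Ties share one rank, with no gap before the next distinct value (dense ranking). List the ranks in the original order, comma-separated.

Sorted (descending): 24, 16, 10, 10, 10, 8, 8, 8, 6
The 3 values of 10 share dense rank 3.
The 3 values of 8 share dense rank 4.
Remaining distinct values take the next consecutive integers.

4, 4, 3, 1, 2, 4, 3, 5, 3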